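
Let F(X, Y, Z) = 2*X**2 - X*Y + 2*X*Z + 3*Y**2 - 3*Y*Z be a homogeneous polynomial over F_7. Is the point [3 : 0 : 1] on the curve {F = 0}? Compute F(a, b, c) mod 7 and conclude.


F(3,0,1) ≡ 3 (mod 7); P is NOT on the curve.

Evaluate F(3, 0, 1) term-by-term (mod 7).
  2*X**2 ↦ 2·9·1·1 = 18
  -X*Y ↦ -1·3·0·1 = 0
  2*X*Z ↦ 2·3·1·1 = 6
  3*Y**2 ↦ 3·1·0·1 = 0
  -3*Y*Z ↦ -3·1·0·1 = 0
Sum: F(3, 0, 1) = (18) + (0) + (6) + (0) + (0) = 24.
Reducing mod 7: 24 ≡ 3 (mod 7).
Since F(a, b, c) ≡ 3 ≠ 0 (mod 7), P does NOT lie on the curve.


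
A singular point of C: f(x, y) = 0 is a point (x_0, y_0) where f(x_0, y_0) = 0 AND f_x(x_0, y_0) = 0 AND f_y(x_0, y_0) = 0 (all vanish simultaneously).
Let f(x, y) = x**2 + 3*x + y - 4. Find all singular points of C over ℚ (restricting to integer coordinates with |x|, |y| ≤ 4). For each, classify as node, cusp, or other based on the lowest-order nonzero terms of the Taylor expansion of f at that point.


No singular points in the scanned grid; C is smooth there.

Compute partial derivatives:
  f_x = 2*x + 3.
  f_y = 1.
f_y = 1 is a nonzero constant, so f_y never vanishes: no point (x, y) can satisfy f = f_x = f_y = 0. In particular no (x, y) ∈ {−4, ..., 4}² is singular; the curve is smooth.


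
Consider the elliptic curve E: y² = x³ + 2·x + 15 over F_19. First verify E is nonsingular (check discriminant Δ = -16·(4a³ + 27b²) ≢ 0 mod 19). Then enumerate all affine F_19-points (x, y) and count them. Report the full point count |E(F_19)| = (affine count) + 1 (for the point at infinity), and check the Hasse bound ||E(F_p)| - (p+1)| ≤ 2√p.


Affine points = {(4, 7), (4, 12), (5, 6), (5, 13), (7, 7), (7, 12), (8, 7), (8, 12), (10, 3), (10, 16), (11, 0), (12, 0), (15, 0), (16, 1), (16, 18)}; affine count = 15; |E(F_19)| = 16.

Discriminant check: Δ ∝ 4a³ + 27b² = 4·2³ + 27·15² = 4·8 + 27·225 ≡ 8 (mod 19). Nonzero ⇒ E is nonsingular.
For each x ∈ F_19, compute rhs = x³ + 2·x + 15 mod 19, then count y ∈ F_19 with y² ≡ rhs.
  x = 0: rhs = 15, matching y values: none (0 points).
  x = 1: rhs = 18, matching y values: none (0 points).
  x = 2: rhs = 8, matching y values: none (0 points).
  x = 3: rhs = 10, matching y values: none (0 points).
  x = 4: rhs = 11, matching y values: 7, 12 (2 points).
  x = 5: rhs = 17, matching y values: 6, 13 (2 points).
  x = 6: rhs = 15, matching y values: none (0 points).
  x = 7: rhs = 11, matching y values: 7, 12 (2 points).
  x = 8: rhs = 11, matching y values: 7, 12 (2 points).
  x = 9: rhs = 2, matching y values: none (0 points).
  x = 10: rhs = 9, matching y values: 3, 16 (2 points).
  x = 11: rhs = 0, matching y values: 0 (1 points).
  x = 12: rhs = 0, matching y values: 0 (1 points).
  x = 13: rhs = 15, matching y values: none (0 points).
  x = 14: rhs = 13, matching y values: none (0 points).
  x = 15: rhs = 0, matching y values: 0 (1 points).
  x = 16: rhs = 1, matching y values: 1, 18 (2 points).
  x = 17: rhs = 3, matching y values: none (0 points).
  x = 18: rhs = 12, matching y values: none (0 points).
Total affine count: 15.
Full point count |E(F_19)| = 15 + 1 = 16.
Hasse bound: |16 − (19+1)| = |-4| = 4 ≤ 2√19 ≈ 8.7178 ✓.


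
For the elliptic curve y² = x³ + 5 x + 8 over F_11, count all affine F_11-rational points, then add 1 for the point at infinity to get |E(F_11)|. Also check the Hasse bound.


Affine points = {(1, 5), (1, 6), (2, 2), (2, 9), (4, 2), (4, 9), (5, 2), (5, 9), (6, 1), (6, 10), (7, 1), (7, 10), (9, 1), (9, 10)}; affine count = 14; |E(F_11)| = 15.

Discriminant check: Δ ∝ 4a³ + 27b² = 4·5³ + 27·8² = 4·125 + 27·64 ≡ 6 (mod 11). Nonzero ⇒ E is nonsingular.
For each x ∈ F_11, compute rhs = x³ + 5·x + 8 mod 11, then count y ∈ F_11 with y² ≡ rhs.
  x = 0: rhs = 8, matching y values: none (0 points).
  x = 1: rhs = 3, matching y values: 5, 6 (2 points).
  x = 2: rhs = 4, matching y values: 2, 9 (2 points).
  x = 3: rhs = 6, matching y values: none (0 points).
  x = 4: rhs = 4, matching y values: 2, 9 (2 points).
  x = 5: rhs = 4, matching y values: 2, 9 (2 points).
  x = 6: rhs = 1, matching y values: 1, 10 (2 points).
  x = 7: rhs = 1, matching y values: 1, 10 (2 points).
  x = 8: rhs = 10, matching y values: none (0 points).
  x = 9: rhs = 1, matching y values: 1, 10 (2 points).
  x = 10: rhs = 2, matching y values: none (0 points).
Total affine count: 14.
Full point count |E(F_11)| = 14 + 1 = 15.
Hasse bound: |15 − (11+1)| = |3| = 3 ≤ 2√11 ≈ 6.6332 ✓.


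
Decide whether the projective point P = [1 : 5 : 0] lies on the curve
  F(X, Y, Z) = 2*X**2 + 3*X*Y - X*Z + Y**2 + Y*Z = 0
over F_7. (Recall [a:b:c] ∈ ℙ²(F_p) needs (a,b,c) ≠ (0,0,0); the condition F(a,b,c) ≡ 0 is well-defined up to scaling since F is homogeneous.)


F(1,5,0) ≡ 0 (mod 7); P is on the curve.

Evaluate F(1, 5, 0) term-by-term (mod 7).
  2*X**2 ↦ 2·1·1·1 = 2
  3*X*Y ↦ 3·1·5·1 = 15
  -X*Z ↦ -1·1·1·0 = 0
  Y**2 ↦ 1·1·25·1 = 25
  Y*Z ↦ 1·1·5·0 = 0
Sum: F(1, 5, 0) = (2) + (15) + (0) + (25) + (0) = 42.
Reducing mod 7: 42 ≡ 0 (mod 7).
Since F(a, b, c) ≡ 0 (mod 7), P lies on the curve.


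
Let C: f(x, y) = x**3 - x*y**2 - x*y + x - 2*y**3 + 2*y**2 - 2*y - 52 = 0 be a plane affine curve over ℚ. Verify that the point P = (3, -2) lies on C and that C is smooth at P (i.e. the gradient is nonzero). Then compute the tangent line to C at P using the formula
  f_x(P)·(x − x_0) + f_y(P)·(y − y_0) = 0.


Tangent line at P: 26*x - 25*y - 128 = 0.

Step 1: f(3, -2) = 0, so P lies on C.
Step 2: partial derivatives
  f_x(x, y) = 3*x**2 - y**2 - y + 1, f_y(x, y) = -2*x*y - x - 6*y**2 + 4*y - 2.
  f_x(P) = 26, f_y(P) = -25 (gradient nonzero, so P is smooth).
Step 3: tangent line at P: 26·(x − 3) + -25·(y − -2) = 0.
Expanding: 26*x - 25*y - 128 = 0.


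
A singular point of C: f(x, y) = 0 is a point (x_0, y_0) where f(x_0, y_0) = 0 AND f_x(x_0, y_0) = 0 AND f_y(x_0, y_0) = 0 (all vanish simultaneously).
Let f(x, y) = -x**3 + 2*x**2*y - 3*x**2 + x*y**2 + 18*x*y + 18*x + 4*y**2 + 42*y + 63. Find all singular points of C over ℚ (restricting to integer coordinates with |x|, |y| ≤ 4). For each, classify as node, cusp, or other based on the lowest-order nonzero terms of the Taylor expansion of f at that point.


Singular points: {(-3, -3)}; classification: cusp.

Compute partial derivatives:
  f_x = -3*x**2 + 4*x*y - 6*x + y**2 + 18*y + 18.
  f_y = 2*x**2 + 2*x*y + 18*x + 8*y + 42.
Scan x_0 ∈ {−4, ..., 4}. For each x_0, f_y(x_0, y) is a polynomial in y; find its integer roots y ∈ {−4, ..., 4}, then test f_x and f at those candidates.
  x = -4: f_y(-4, y) = 2; no integer root y with |y| ≤ 4.
  x = -3: f_y(-3, y) = 2*y + 6; vanishes at y ∈ {-3}. (-3, -3): f_x = 0, f = 0 — SINGULAR.
  x = -2: f_y(-2, y) = 4*y + 14; no integer root y with |y| ≤ 4.
  x = -1: f_y(-1, y) = 6*y + 26; no integer root y with |y| ≤ 4.
  x = 0: f_y(0, y) = 8*y + 42; no integer root y with |y| ≤ 4.
  x = 1: f_y(1, y) = 10*y + 62; no integer root y with |y| ≤ 4.
  x = 2: f_y(2, y) = 12*y + 86; no integer root y with |y| ≤ 4.
  x = 3: f_y(3, y) = 14*y + 114; no integer root y with |y| ≤ 4.
  x = 4: f_y(4, y) = 16*y + 146; no integer root y with |y| ≤ 4.
Only singular point on the grid: (-3, -3).
Classify: substitute x = -3 + u, y = -3 + v and expand: f = -u**3 + 2*u**2*v + u*v**2 + v**2.
No constant or linear terms (consistent with a singular point). Quadratic part: v**2. Cubic part: -u**3 + 2*u**2*v + u*v**2.
The quadratic part v**2 is a perfect square, so there is a single (double) tangent line v = 0, i.e. y = -3. Restricting the cubic part to that line (v = 0) leaves -u**3 ≠ 0, so f is not divisible by v and the branch is v² ≈ u**3 to lowest order — this is a cusp.
Classification: cusp.


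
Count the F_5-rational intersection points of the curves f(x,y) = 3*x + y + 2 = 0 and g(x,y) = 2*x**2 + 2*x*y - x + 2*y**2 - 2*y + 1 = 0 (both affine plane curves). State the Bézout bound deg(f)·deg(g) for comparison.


Common zeros: ∅; count = 0; Bézout bound = 2.

deg(f) = 1, deg(g) = 2, so Bézout bound = 2.
Scan x ∈ F_5. For each x, list the y ∈ F_5 with f(x, y) ≡ 0 and those with g(x, y) ≡ 0 (mod 5); the common zeros in that column are the intersection.
  x = 0: f ≡ 0 at y ∈ {3}; g ≡ 0 at y ∈ {2, 4}; common: ∅.
  x = 1: f ≡ 0 at y ∈ {0}; g ≡ 0 at y ∈ {2, 3}; common: ∅.
  x = 2: f ≡ 0 at y ∈ {2}; g ≡ 0 at y ∈ ∅; common: ∅.
  x = 3: f ≡ 0 at y ∈ {4}; g ≡ 0 at y ∈ ∅; common: ∅.
  x = 4: f ≡ 0 at y ∈ {1}; g ≡ 0 at y ∈ {3, 4}; common: ∅.
Collecting: common zeros = ∅, so the count is 0.
Comparison with the Bézout bound: 0 ≤ 2 = deg(f)·deg(g), as expected for curves with no common component (the affine F_5-count falls short of the bound because intersections may lie at infinity, over extension fields, or carry multiplicity).


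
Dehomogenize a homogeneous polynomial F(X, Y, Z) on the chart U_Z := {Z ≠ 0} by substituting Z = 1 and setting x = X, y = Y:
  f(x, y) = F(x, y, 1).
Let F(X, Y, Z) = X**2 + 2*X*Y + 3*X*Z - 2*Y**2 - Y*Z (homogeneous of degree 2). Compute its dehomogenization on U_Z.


f(x, y) = x**2 + 2*x*y + 3*x - 2*y**2 - y

On U_Z we set Z = 1. Each monomial c·X^i·Y^j·Z^k in F becomes c·x^i·y^j·1^k = c·x^i·y^j.
Substituting Z = 1: F(X, Y, 1) = x**2 + 2*x*y + 3*x - 2*y**2 - y.
Note: deg(f) ≤ deg(F) = 2; strict inequality happens when F is divisible by Z (lost terms).


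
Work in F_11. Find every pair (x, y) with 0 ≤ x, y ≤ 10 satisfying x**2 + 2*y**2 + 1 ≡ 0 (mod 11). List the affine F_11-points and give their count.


Affine F_11-points: {(0, 4), (0, 7), (2, 5), (2, 6), (5, 3), (5, 8), (6, 3), (6, 8), (9, 5), (9, 6)}; count = 10.

For each of the 121 pairs (x, y) ∈ F_11², evaluate f(x, y) mod 11. Record the zeros.
  x = 0: [0↦1, 1↦3, 2↦9, 3↦8, 4↦0, 5↦7, 6↦7, 7↦0, 8↦8, 9↦9, 10↦3]  zeros at y ∈ {4, 7}
  x = 1: [0↦2, 1↦4, 2↦10, 3↦9, 4↦1, 5↦8, 6↦8, 7↦1, 8↦9, 9↦10, 10↦4]  zeros at y ∈ ∅
  x = 2: [0↦5, 1↦7, 2↦2, 3↦1, 4↦4, 5↦0, 6↦0, 7↦4, 8↦1, 9↦2, 10↦7]  zeros at y ∈ {5, 6}
  x = 3: [0↦10, 1↦1, 2↦7, 3↦6, 4↦9, 5↦5, 6↦5, 7↦9, 8↦6, 9↦7, 10↦1]  zeros at y ∈ ∅
  x = 4: [0↦6, 1↦8, 2↦3, 3↦2, 4↦5, 5↦1, 6↦1, 7↦5, 8↦2, 9↦3, 10↦8]  zeros at y ∈ ∅
  x = 5: [0↦4, 1↦6, 2↦1, 3↦0, 4↦3, 5↦10, 6↦10, 7↦3, 8↦0, 9↦1, 10↦6]  zeros at y ∈ {3, 8}
  x = 6: [0↦4, 1↦6, 2↦1, 3↦0, 4↦3, 5↦10, 6↦10, 7↦3, 8↦0, 9↦1, 10↦6]  zeros at y ∈ {3, 8}
  x = 7: [0↦6, 1↦8, 2↦3, 3↦2, 4↦5, 5↦1, 6↦1, 7↦5, 8↦2, 9↦3, 10↦8]  zeros at y ∈ ∅
  x = 8: [0↦10, 1↦1, 2↦7, 3↦6, 4↦9, 5↦5, 6↦5, 7↦9, 8↦6, 9↦7, 10↦1]  zeros at y ∈ ∅
  x = 9: [0↦5, 1↦7, 2↦2, 3↦1, 4↦4, 5↦0, 6↦0, 7↦4, 8↦1, 9↦2, 10↦7]  zeros at y ∈ {5, 6}
  x = 10: [0↦2, 1↦4, 2↦10, 3↦9, 4↦1, 5↦8, 6↦8, 7↦1, 8↦9, 9↦10, 10↦4]  zeros at y ∈ ∅
Collecting zeros: affine points = {(0, 4), (0, 7), (2, 5), (2, 6), (5, 3), (5, 8), (6, 3), (6, 8), (9, 5), (9, 6)}.
Total count |C(F_11)_aff| = 10.


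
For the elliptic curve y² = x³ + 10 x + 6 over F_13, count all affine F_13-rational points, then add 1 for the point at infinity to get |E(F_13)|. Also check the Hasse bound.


Affine points = {(1, 2), (1, 11), (5, 5), (5, 8), (6, 3), (6, 10), (7, 4), (7, 9), (8, 0), (10, 1), (10, 12), (11, 2), (11, 11)}; affine count = 13; |E(F_13)| = 14.

Discriminant check: Δ ∝ 4a³ + 27b² = 4·10³ + 27·6² = 4·1000 + 27·36 ≡ 6 (mod 13). Nonzero ⇒ E is nonsingular.
For each x ∈ F_13, compute rhs = x³ + 10·x + 6 mod 13, then count y ∈ F_13 with y² ≡ rhs.
  x = 0: rhs = 6, matching y values: none (0 points).
  x = 1: rhs = 4, matching y values: 2, 11 (2 points).
  x = 2: rhs = 8, matching y values: none (0 points).
  x = 3: rhs = 11, matching y values: none (0 points).
  x = 4: rhs = 6, matching y values: none (0 points).
  x = 5: rhs = 12, matching y values: 5, 8 (2 points).
  x = 6: rhs = 9, matching y values: 3, 10 (2 points).
  x = 7: rhs = 3, matching y values: 4, 9 (2 points).
  x = 8: rhs = 0, matching y values: 0 (1 points).
  x = 9: rhs = 6, matching y values: none (0 points).
  x = 10: rhs = 1, matching y values: 1, 12 (2 points).
  x = 11: rhs = 4, matching y values: 2, 11 (2 points).
  x = 12: rhs = 8, matching y values: none (0 points).
Total affine count: 13.
Full point count |E(F_13)| = 13 + 1 = 14.
Hasse bound: |14 − (13+1)| = |0| = 0 ≤ 2√13 ≈ 7.2111 ✓.


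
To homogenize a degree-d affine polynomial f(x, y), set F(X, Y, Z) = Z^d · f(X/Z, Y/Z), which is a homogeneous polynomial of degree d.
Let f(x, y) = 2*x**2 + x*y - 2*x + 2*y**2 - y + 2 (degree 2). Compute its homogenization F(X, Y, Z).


F(X, Y, Z) = 2*X**2 + X*Y - 2*X*Z + 2*Y**2 - Y*Z + 2*Z**2

deg(f) = 2.
Substitute x = X/Z, y = Y/Z into f, then multiply by Z^2.
  monomial 2·x^2·y^0 ↦ 2·X^2·Y^0·Z^0.
  monomial 1·x^1·y^1 ↦ 1·X^1·Y^1·Z^0.
  monomial -2·x^1·y^0 ↦ -2·X^1·Y^0·Z^1.
  monomial 2·x^0·y^2 ↦ 2·X^0·Y^2·Z^0.
  monomial -1·x^0·y^1 ↦ -1·X^0·Y^1·Z^1.
  monomial 2·x^0·y^0 ↦ 2·X^0·Y^0·Z^2.
Collecting: F(X, Y, Z) = 2*X**2 + X*Y - 2*X*Z + 2*Y**2 - Y*Z + 2*Z**2.


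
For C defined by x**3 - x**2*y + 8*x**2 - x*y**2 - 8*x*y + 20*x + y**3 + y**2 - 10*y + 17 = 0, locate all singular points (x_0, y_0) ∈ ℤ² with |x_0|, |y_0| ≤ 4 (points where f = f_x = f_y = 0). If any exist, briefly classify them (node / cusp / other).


Singular points: {(-3, -1)}; classification: cusp.

Compute partial derivatives:
  f_x = 3*x**2 - 2*x*y + 16*x - y**2 - 8*y + 20.
  f_y = -x**2 - 2*x*y - 8*x + 3*y**2 + 2*y - 10.
Scan x_0 ∈ {−4, ..., 4}. For each x_0, f_y(x_0, y) is a polynomial in y; find its integer roots y ∈ {−4, ..., 4}, then test f_x and f at those candidates.
  x = -4: f_y(-4, y) = 3*y**2 + 10*y + 6; no integer root y with |y| ≤ 4.
  x = -3: f_y(-3, y) = 3*y**2 + 8*y + 5; vanishes at y ∈ {-1}. (-3, -1): f_x = 0, f = 0 — SINGULAR.
  x = -2: f_y(-2, y) = 3*y**2 + 6*y + 2; no integer root y with |y| ≤ 4.
  x = -1: f_y(-1, y) = 3*y**2 + 4*y - 3; no integer root y with |y| ≤ 4.
  x = 0: f_y(0, y) = 3*y**2 + 2*y - 10; no integer root y with |y| ≤ 4.
  x = 1: f_y(1, y) = 3*y**2 - 19; no integer root y with |y| ≤ 4.
  x = 2: f_y(2, y) = 3*y**2 - 2*y - 30; no integer root y with |y| ≤ 4.
  x = 3: f_y(3, y) = 3*y**2 - 4*y - 43; no integer root y with |y| ≤ 4.
  x = 4: f_y(4, y) = 3*y**2 - 6*y - 58; no integer root y with |y| ≤ 4.
Only singular point on the grid: (-3, -1).
Classify: substitute x = -3 + u, y = -1 + v and expand: f = u**3 - u**2*v - u*v**2 + v**3 + v**2.
No constant or linear terms (consistent with a singular point). Quadratic part: v**2. Cubic part: u**3 - u**2*v - u*v**2 + v**3.
The quadratic part v**2 is a perfect square, so there is a single (double) tangent line v = 0, i.e. y = -1. Restricting the cubic part to that line (v = 0) leaves u**3 ≠ 0, so f is not divisible by v and the branch is v² ≈ -u**3 to lowest order — this is a cusp.
Classification: cusp.


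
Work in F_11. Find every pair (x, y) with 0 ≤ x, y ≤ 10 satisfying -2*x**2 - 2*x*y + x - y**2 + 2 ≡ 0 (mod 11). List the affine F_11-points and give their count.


Affine F_11-points: {(2, 9), (4, 6), (4, 8), (5, 4), (5, 8), (6, 1), (6, 9), (7, 2), (7, 6), (8, 2), (8, 4), (10, 1)}; count = 12.

For each of the 121 pairs (x, y) ∈ F_11², evaluate f(x, y) mod 11. Record the zeros.
  x = 0: [0↦2, 1↦1, 2↦9, 3↦4, 4↦8, 5↦10, 6↦10, 7↦8, 8↦4, 9↦9, 10↦1]  zeros at y ∈ ∅
  x = 1: [0↦1, 1↦9, 2↦4, 3↦8, 4↦10, 5↦10, 6↦8, 7↦4, 8↦9, 9↦1, 10↦2]  zeros at y ∈ ∅
  x = 2: [0↦7, 1↦2, 2↦6, 3↦8, 4↦8, 5↦6, 6↦2, 7↦7, 8↦10, 9↦0, 10↦10]  zeros at y ∈ {9}
  x = 3: [0↦9, 1↦2, 2↦4, 3↦4, 4↦2, 5↦9, 6↦3, 7↦6, 8↦7, 9↦6, 10↦3]  zeros at y ∈ ∅
  x = 4: [0↦7, 1↦9, 2↦9, 3↦7, 4↦3, 5↦8, 6↦0, 7↦1, 8↦0, 9↦8, 10↦3]  zeros at y ∈ {6, 8}
  x = 5: [0↦1, 1↦1, 2↦10, 3↦6, 4↦0, 5↦3, 6↦4, 7↦3, 8↦0, 9↦6, 10↦10]  zeros at y ∈ {4, 8}
  x = 6: [0↦2, 1↦0, 2↦7, 3↦1, 4↦4, 5↦5, 6↦4, 7↦1, 8↦7, 9↦0, 10↦2]  zeros at y ∈ {1, 9}
  x = 7: [0↦10, 1↦6, 2↦0, 3↦3, 4↦4, 5↦3, 6↦0, 7↦6, 8↦10, 9↦1, 10↦1]  zeros at y ∈ {2, 6}
  x = 8: [0↦3, 1↦8, 2↦0, 3↦1, 4↦0, 5↦8, 6↦3, 7↦7, 8↦9, 9↦9, 10↦7]  zeros at y ∈ {2, 4}
  x = 9: [0↦3, 1↦6, 2↦7, 3↦6, 4↦3, 5↦9, 6↦2, 7↦4, 8↦4, 9↦2, 10↦9]  zeros at y ∈ ∅
  x = 10: [0↦10, 1↦0, 2↦10, 3↦7, 4↦2, 5↦6, 6↦8, 7↦8, 8↦6, 9↦2, 10↦7]  zeros at y ∈ {1}
Collecting zeros: affine points = {(2, 9), (4, 6), (4, 8), (5, 4), (5, 8), (6, 1), (6, 9), (7, 2), (7, 6), (8, 2), (8, 4), (10, 1)}.
Total count |C(F_11)_aff| = 12.


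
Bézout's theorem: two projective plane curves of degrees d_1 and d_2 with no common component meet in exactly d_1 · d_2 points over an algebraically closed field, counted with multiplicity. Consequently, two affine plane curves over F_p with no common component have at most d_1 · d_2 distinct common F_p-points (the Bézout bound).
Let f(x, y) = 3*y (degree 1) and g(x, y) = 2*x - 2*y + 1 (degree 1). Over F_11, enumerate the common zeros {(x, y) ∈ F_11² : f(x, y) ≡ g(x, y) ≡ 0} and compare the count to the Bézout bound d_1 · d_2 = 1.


Common zeros: {(5, 0)}; count = 1; Bézout bound = 1.

deg(f) = 1, deg(g) = 1, so Bézout bound = 1.
Scan x ∈ F_11. For each x, list the y ∈ F_11 with f(x, y) ≡ 0 and those with g(x, y) ≡ 0 (mod 11); the common zeros in that column are the intersection.
  x = 0: f ≡ 0 at y ∈ {0}; g ≡ 0 at y ∈ {6}; common: ∅.
  x = 1: f ≡ 0 at y ∈ {0}; g ≡ 0 at y ∈ {7}; common: ∅.
  x = 2: f ≡ 0 at y ∈ {0}; g ≡ 0 at y ∈ {8}; common: ∅.
  x = 3: f ≡ 0 at y ∈ {0}; g ≡ 0 at y ∈ {9}; common: ∅.
  x = 4: f ≡ 0 at y ∈ {0}; g ≡ 0 at y ∈ {10}; common: ∅.
  x = 5: f ≡ 0 at y ∈ {0}; g ≡ 0 at y ∈ {0}; common: {0}.
  x = 6: f ≡ 0 at y ∈ {0}; g ≡ 0 at y ∈ {1}; common: ∅.
  x = 7: f ≡ 0 at y ∈ {0}; g ≡ 0 at y ∈ {2}; common: ∅.
  x = 8: f ≡ 0 at y ∈ {0}; g ≡ 0 at y ∈ {3}; common: ∅.
  x = 9: f ≡ 0 at y ∈ {0}; g ≡ 0 at y ∈ {4}; common: ∅.
  x = 10: f ≡ 0 at y ∈ {0}; g ≡ 0 at y ∈ {5}; common: ∅.
Collecting: common zeros = {(5, 0)}, so the count is 1.
Comparison with the Bézout bound: 1 ≤ 1 = deg(f)·deg(g), as expected for curves with no common component (the bound is attained).


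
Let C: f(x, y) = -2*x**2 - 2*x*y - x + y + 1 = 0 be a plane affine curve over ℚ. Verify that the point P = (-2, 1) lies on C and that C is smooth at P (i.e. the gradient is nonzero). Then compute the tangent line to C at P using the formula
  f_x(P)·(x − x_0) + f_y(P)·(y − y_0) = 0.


Tangent line at P: 5*x + 5*y + 5 = 0.

Step 1: f(-2, 1) = 0, so P lies on C.
Step 2: partial derivatives
  f_x(x, y) = -4*x - 2*y - 1, f_y(x, y) = 1 - 2*x.
  f_x(P) = 5, f_y(P) = 5 (gradient nonzero, so P is smooth).
Step 3: tangent line at P: 5·(x − -2) + 5·(y − 1) = 0.
Expanding: 5*x + 5*y + 5 = 0.


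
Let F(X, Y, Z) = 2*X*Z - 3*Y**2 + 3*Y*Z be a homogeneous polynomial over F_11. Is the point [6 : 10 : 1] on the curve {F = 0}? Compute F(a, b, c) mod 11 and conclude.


F(6,10,1) ≡ 6 (mod 11); P is NOT on the curve.

Evaluate F(6, 10, 1) term-by-term (mod 11).
  2*X*Z ↦ 2·6·1·1 = 12
  -3*Y**2 ↦ -3·1·100·1 = -300
  3*Y*Z ↦ 3·1·10·1 = 30
Sum: F(6, 10, 1) = (12) + (-300) + (30) = -258.
Reducing mod 11: -258 ≡ 6 (mod 11).
Since F(a, b, c) ≡ 6 ≠ 0 (mod 11), P does NOT lie on the curve.


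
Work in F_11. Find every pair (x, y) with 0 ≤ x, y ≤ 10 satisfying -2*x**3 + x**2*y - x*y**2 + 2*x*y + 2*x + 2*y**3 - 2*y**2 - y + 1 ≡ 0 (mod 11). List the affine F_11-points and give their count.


Affine F_11-points: {(0, 1), (2, 0), (2, 6), (2, 7), (6, 2), (6, 4), (6, 9), (7, 0), (7, 1), (7, 9), (8, 9), (10, 1), (10, 6), (10, 10)}; count = 14.

For each of the 121 pairs (x, y) ∈ F_11², evaluate f(x, y) mod 11. Record the zeros.
  x = 0: [0↦1, 1↦0, 2↦7, 3↦1, 4↦5, 5↦9, 6↦3, 7↦10, 8↦9, 9↦1, 10↦9]  zeros at y ∈ {1}
  x = 1: [0↦1, 1↦2, 2↦9, 3↦1, 4↦1, 5↦10, 6↦7, 7↦4, 8↦2, 9↦2, 10↦5]  zeros at y ∈ ∅
  x = 2: [0↦0, 1↦5, 2↦3, 3↦6, 4↦4, 5↦9, 6↦0, 7↦0, 8↦10, 9↦9, 10↦9]  zeros at y ∈ {0, 6, 7}
  x = 3: [0↦8, 1↦8, 2↦10, 3↦4, 4↦2, 5↦5, 6↦3, 7↦8, 8↦10, 9↦10, 10↦9]  zeros at y ∈ ∅
  x = 4: [0↦2, 1↦10, 2↦7, 3↦5, 4↦5, 5↦8, 6↦4, 7↦5, 8↦1, 9↦4, 10↦4]  zeros at y ∈ ∅
  x = 5: [0↦3, 1↦10, 2↦4, 3↦8, 4↦1, 5↦6, 6↦2, 7↦1, 8↦4, 9↦1, 10↦4]  zeros at y ∈ ∅
  x = 6: [0↦10, 1↦7, 2↦0, 3↦1, 4↦0, 5↦9, 6↦7, 7↦6, 8↦7, 9↦0, 10↦8]  zeros at y ∈ {2, 4, 9}
  x = 7: [0↦0, 1↦0, 2↦5, 3↦5, 4↦1, 5↦5, 6↦7, 7↦8, 8↦9, 9↦0, 10↦4]  zeros at y ∈ {0, 1, 9}
  x = 8: [0↦5, 1↦10, 2↦7, 3↦8, 4↦3, 5↦4, 6↦1, 7↦6, 8↦9, 9↦0, 10↦2]  zeros at y ∈ {9}
  x = 9: [0↦2, 1↦3, 2↦5, 3↦9, 4↦5, 5↦5, 6↦10, 7↦10, 8↦6, 9↦10, 10↦1]  zeros at y ∈ ∅
  x = 10: [0↦1, 1↦0, 2↦9, 3↦7, 4↦6, 5↦7, 6↦0, 7↦8, 8↦10, 9↦7, 10↦0]  zeros at y ∈ {1, 6, 10}
Collecting zeros: affine points = {(0, 1), (2, 0), (2, 6), (2, 7), (6, 2), (6, 4), (6, 9), (7, 0), (7, 1), (7, 9), (8, 9), (10, 1), (10, 6), (10, 10)}.
Total count |C(F_11)_aff| = 14.


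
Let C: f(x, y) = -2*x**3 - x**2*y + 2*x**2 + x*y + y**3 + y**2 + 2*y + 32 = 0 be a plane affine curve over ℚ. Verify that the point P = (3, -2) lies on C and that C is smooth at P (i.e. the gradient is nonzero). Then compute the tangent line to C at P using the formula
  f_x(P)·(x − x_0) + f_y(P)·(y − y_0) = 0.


Tangent line at P: -32*x + 4*y + 104 = 0.

Step 1: f(3, -2) = 0, so P lies on C.
Step 2: partial derivatives
  f_x(x, y) = -6*x**2 - 2*x*y + 4*x + y, f_y(x, y) = -x**2 + x + 3*y**2 + 2*y + 2.
  f_x(P) = -32, f_y(P) = 4 (gradient nonzero, so P is smooth).
Step 3: tangent line at P: -32·(x − 3) + 4·(y − -2) = 0.
Expanding: -32*x + 4*y + 104 = 0.


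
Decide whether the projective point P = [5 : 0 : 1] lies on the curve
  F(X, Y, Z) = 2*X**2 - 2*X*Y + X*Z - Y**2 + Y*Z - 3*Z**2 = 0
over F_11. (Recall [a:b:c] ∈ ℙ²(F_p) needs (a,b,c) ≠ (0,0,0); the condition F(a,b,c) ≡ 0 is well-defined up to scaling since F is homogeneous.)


F(5,0,1) ≡ 8 (mod 11); P is NOT on the curve.

Evaluate F(5, 0, 1) term-by-term (mod 11).
  2*X**2 ↦ 2·25·1·1 = 50
  -2*X*Y ↦ -2·5·0·1 = 0
  X*Z ↦ 1·5·1·1 = 5
  -Y**2 ↦ -1·1·0·1 = 0
  Y*Z ↦ 1·1·0·1 = 0
  -3*Z**2 ↦ -3·1·1·1 = -3
Sum: F(5, 0, 1) = (50) + (0) + (5) + (0) + (0) + (-3) = 52.
Reducing mod 11: 52 ≡ 8 (mod 11).
Since F(a, b, c) ≡ 8 ≠ 0 (mod 11), P does NOT lie on the curve.


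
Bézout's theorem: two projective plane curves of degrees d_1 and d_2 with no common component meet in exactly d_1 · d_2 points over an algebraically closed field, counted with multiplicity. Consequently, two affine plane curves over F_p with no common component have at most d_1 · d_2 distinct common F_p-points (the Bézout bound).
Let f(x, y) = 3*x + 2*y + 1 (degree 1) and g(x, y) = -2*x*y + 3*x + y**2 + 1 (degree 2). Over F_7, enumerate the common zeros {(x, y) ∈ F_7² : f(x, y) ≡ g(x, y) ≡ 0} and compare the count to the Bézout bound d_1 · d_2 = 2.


Common zeros: {(2, 0)}; count = 1; Bézout bound = 2.

deg(f) = 1, deg(g) = 2, so Bézout bound = 2.
Scan x ∈ F_7. For each x, list the y ∈ F_7 with f(x, y) ≡ 0 and those with g(x, y) ≡ 0 (mod 7); the common zeros in that column are the intersection.
  x = 0: f ≡ 0 at y ∈ {3}; g ≡ 0 at y ∈ ∅; common: ∅.
  x = 1: f ≡ 0 at y ∈ {5}; g ≡ 0 at y ∈ {3, 6}; common: ∅.
  x = 2: f ≡ 0 at y ∈ {0}; g ≡ 0 at y ∈ {0, 4}; common: {0}.
  x = 3: f ≡ 0 at y ∈ {2}; g ≡ 0 at y ∈ ∅; common: ∅.
  x = 4: f ≡ 0 at y ∈ {4}; g ≡ 0 at y ∈ ∅; common: ∅.
  x = 5: f ≡ 0 at y ∈ {6}; g ≡ 0 at y ∈ {1, 2}; common: ∅.
  x = 6: f ≡ 0 at y ∈ {1}; g ≡ 0 at y ∈ ∅; common: ∅.
Collecting: common zeros = {(2, 0)}, so the count is 1.
Comparison with the Bézout bound: 1 ≤ 2 = deg(f)·deg(g), as expected for curves with no common component (the affine F_7-count falls short of the bound because intersections may lie at infinity, over extension fields, or carry multiplicity).


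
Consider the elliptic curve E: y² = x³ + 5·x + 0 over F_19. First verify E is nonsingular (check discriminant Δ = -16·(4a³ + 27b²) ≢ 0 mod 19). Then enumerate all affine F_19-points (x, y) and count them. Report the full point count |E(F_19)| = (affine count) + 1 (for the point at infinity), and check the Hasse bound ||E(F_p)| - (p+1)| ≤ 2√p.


Affine points = {(0, 0), (1, 5), (1, 14), (3, 2), (3, 17), (5, 6), (5, 13), (7, 6), (7, 13), (8, 1), (8, 18), (10, 9), (10, 10), (13, 1), (13, 18), (15, 7), (15, 12), (17, 1), (17, 18)}; affine count = 19; |E(F_19)| = 20.

Discriminant check: Δ ∝ 4a³ + 27b² = 4·5³ + 27·0² = 4·125 + 27·0 ≡ 6 (mod 19). Nonzero ⇒ E is nonsingular.
For each x ∈ F_19, compute rhs = x³ + 5·x + 0 mod 19, then count y ∈ F_19 with y² ≡ rhs.
  x = 0: rhs = 0, matching y values: 0 (1 points).
  x = 1: rhs = 6, matching y values: 5, 14 (2 points).
  x = 2: rhs = 18, matching y values: none (0 points).
  x = 3: rhs = 4, matching y values: 2, 17 (2 points).
  x = 4: rhs = 8, matching y values: none (0 points).
  x = 5: rhs = 17, matching y values: 6, 13 (2 points).
  x = 6: rhs = 18, matching y values: none (0 points).
  x = 7: rhs = 17, matching y values: 6, 13 (2 points).
  x = 8: rhs = 1, matching y values: 1, 18 (2 points).
  x = 9: rhs = 14, matching y values: none (0 points).
  x = 10: rhs = 5, matching y values: 9, 10 (2 points).
  x = 11: rhs = 18, matching y values: none (0 points).
  x = 12: rhs = 2, matching y values: none (0 points).
  x = 13: rhs = 1, matching y values: 1, 18 (2 points).
  x = 14: rhs = 2, matching y values: none (0 points).
  x = 15: rhs = 11, matching y values: 7, 12 (2 points).
  x = 16: rhs = 15, matching y values: none (0 points).
  x = 17: rhs = 1, matching y values: 1, 18 (2 points).
  x = 18: rhs = 13, matching y values: none (0 points).
Total affine count: 19.
Full point count |E(F_19)| = 19 + 1 = 20.
Hasse bound: |20 − (19+1)| = |0| = 0 ≤ 2√19 ≈ 8.7178 ✓.


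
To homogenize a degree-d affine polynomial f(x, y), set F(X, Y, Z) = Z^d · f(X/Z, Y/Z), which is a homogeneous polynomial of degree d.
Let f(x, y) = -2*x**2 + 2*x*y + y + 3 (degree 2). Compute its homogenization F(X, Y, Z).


F(X, Y, Z) = -2*X**2 + 2*X*Y + Y*Z + 3*Z**2

deg(f) = 2.
Substitute x = X/Z, y = Y/Z into f, then multiply by Z^2.
  monomial -2·x^2·y^0 ↦ -2·X^2·Y^0·Z^0.
  monomial 2·x^1·y^1 ↦ 2·X^1·Y^1·Z^0.
  monomial 1·x^0·y^1 ↦ 1·X^0·Y^1·Z^1.
  monomial 3·x^0·y^0 ↦ 3·X^0·Y^0·Z^2.
Collecting: F(X, Y, Z) = -2*X**2 + 2*X*Y + Y*Z + 3*Z**2.


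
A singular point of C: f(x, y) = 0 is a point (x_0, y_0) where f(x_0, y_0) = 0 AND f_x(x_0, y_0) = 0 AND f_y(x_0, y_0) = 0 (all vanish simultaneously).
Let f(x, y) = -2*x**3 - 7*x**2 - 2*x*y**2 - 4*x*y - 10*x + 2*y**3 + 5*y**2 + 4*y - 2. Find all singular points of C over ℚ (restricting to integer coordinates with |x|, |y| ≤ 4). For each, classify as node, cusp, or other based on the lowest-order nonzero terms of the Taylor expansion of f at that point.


Singular points: {(-1, -1)}; classification: node.

Compute partial derivatives:
  f_x = -6*x**2 - 14*x - 2*y**2 - 4*y - 10.
  f_y = -4*x*y - 4*x + 6*y**2 + 10*y + 4.
Scan x_0 ∈ {−4, ..., 4}. For each x_0, f_y(x_0, y) is a polynomial in y; find its integer roots y ∈ {−4, ..., 4}, then test f_x and f at those candidates.
  x = -4: f_y(-4, y) = 6*y**2 + 26*y + 20; vanishes at y ∈ {-1}. (-4, -1): f_x = -48 ≠ 0.
  x = -3: f_y(-3, y) = 6*y**2 + 22*y + 16; vanishes at y ∈ {-1}. (-3, -1): f_x = -20 ≠ 0.
  x = -2: f_y(-2, y) = 6*y**2 + 18*y + 12; vanishes at y ∈ {-2, -1}. (-2, -2): f_x = -6 ≠ 0; (-2, -1): f_x = -4 ≠ 0.
  x = -1: f_y(-1, y) = 6*y**2 + 14*y + 8; vanishes at y ∈ {-1}. (-1, -1): f_x = 0, f = 0 — SINGULAR.
  x = 0: f_y(0, y) = 6*y**2 + 10*y + 4; vanishes at y ∈ {-1}. (0, -1): f_x = -8 ≠ 0.
  x = 1: f_y(1, y) = 6*y**2 + 6*y; vanishes at y ∈ {-1, 0}. (1, -1): f_x = -28 ≠ 0; (1, 0): f_x = -30 ≠ 0.
  x = 2: f_y(2, y) = 6*y**2 + 2*y - 4; vanishes at y ∈ {-1}. (2, -1): f_x = -60 ≠ 0.
  x = 3: f_y(3, y) = 6*y**2 - 2*y - 8; vanishes at y ∈ {-1}. (3, -1): f_x = -104 ≠ 0.
  x = 4: f_y(4, y) = 6*y**2 - 6*y - 12; vanishes at y ∈ {-1, 2}. (4, -1): f_x = -160 ≠ 0; (4, 2): f_x = -178 ≠ 0.
Only singular point on the grid: (-1, -1).
Classify: substitute x = -1 + u, y = -1 + v and expand: f = -2*u**3 - u**2 - 2*u*v**2 + 2*v**3 + v**2.
No constant or linear terms (consistent with a singular point). Quadratic part: -u**2 + v**2. Cubic part: -2*u**3 - 2*u*v**2 + 2*v**3.
The quadratic part v**2 - u**2 = (v − u)(v + u) splits into two distinct linear factors, so there are two distinct tangent lines y − -1 = ±(x − -1) — this is a node (ordinary double point).
Classification: node.


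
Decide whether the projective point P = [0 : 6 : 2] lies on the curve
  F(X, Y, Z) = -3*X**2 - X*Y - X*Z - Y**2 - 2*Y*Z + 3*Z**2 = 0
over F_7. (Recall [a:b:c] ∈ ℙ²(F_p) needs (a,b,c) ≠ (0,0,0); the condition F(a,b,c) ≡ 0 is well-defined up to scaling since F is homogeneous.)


F(0,6,2) ≡ 1 (mod 7); P is NOT on the curve.

Evaluate F(0, 6, 2) term-by-term (mod 7).
  -3*X**2 ↦ -3·0·1·1 = 0
  -X*Y ↦ -1·0·6·1 = 0
  -X*Z ↦ -1·0·1·2 = 0
  -Y**2 ↦ -1·1·36·1 = -36
  -2*Y*Z ↦ -2·1·6·2 = -24
  3*Z**2 ↦ 3·1·1·4 = 12
Sum: F(0, 6, 2) = (0) + (0) + (0) + (-36) + (-24) + (12) = -48.
Reducing mod 7: -48 ≡ 1 (mod 7).
Since F(a, b, c) ≡ 1 ≠ 0 (mod 7), P does NOT lie on the curve.


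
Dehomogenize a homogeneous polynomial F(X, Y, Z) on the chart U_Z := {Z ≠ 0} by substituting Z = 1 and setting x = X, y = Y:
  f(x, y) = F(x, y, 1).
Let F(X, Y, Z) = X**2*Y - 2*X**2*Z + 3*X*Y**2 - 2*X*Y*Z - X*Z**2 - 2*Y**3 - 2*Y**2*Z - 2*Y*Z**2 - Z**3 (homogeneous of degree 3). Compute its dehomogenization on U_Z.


f(x, y) = x**2*y - 2*x**2 + 3*x*y**2 - 2*x*y - x - 2*y**3 - 2*y**2 - 2*y - 1

On U_Z we set Z = 1. Each monomial c·X^i·Y^j·Z^k in F becomes c·x^i·y^j·1^k = c·x^i·y^j.
Substituting Z = 1: F(X, Y, 1) = x**2*y - 2*x**2 + 3*x*y**2 - 2*x*y - x - 2*y**3 - 2*y**2 - 2*y - 1.
Note: deg(f) ≤ deg(F) = 3; strict inequality happens when F is divisible by Z (lost terms).


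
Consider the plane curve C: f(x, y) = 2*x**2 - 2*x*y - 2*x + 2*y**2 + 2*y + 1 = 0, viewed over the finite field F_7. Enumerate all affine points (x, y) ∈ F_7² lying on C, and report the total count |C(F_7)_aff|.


Affine F_7-points: {(4, 1), (4, 2), (5, 1), (5, 3), (6, 2), (6, 3)}; count = 6.

For each of the 49 pairs (x, y) ∈ F_7², evaluate f(x, y) mod 7. Record the zeros.
  x = 0: [0↦1, 1↦5, 2↦6, 3↦4, 4↦6, 5↦5, 6↦1]  zeros at y ∈ ∅
  x = 1: [0↦1, 1↦3, 2↦2, 3↦5, 4↦5, 5↦2, 6↦3]  zeros at y ∈ ∅
  x = 2: [0↦5, 1↦5, 2↦2, 3↦3, 4↦1, 5↦3, 6↦2]  zeros at y ∈ ∅
  x = 3: [0↦6, 1↦4, 2↦6, 3↦5, 4↦1, 5↦1, 6↦5]  zeros at y ∈ ∅
  x = 4: [0↦4, 1↦0, 2↦0, 3↦4, 4↦5, 5↦3, 6↦5]  zeros at y ∈ {1, 2}
  x = 5: [0↦6, 1↦0, 2↦5, 3↦0, 4↦6, 5↦2, 6↦2]  zeros at y ∈ {1, 3}
  x = 6: [0↦5, 1↦4, 2↦0, 3↦0, 4↦4, 5↦5, 6↦3]  zeros at y ∈ {2, 3}
Collecting zeros: affine points = {(4, 1), (4, 2), (5, 1), (5, 3), (6, 2), (6, 3)}.
Total count |C(F_7)_aff| = 6.


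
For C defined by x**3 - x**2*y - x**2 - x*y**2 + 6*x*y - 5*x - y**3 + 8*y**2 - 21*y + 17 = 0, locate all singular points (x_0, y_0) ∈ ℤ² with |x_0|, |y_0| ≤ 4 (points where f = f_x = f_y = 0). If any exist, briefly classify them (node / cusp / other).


Singular points: {(1, 2)}; classification: cusp.

Compute partial derivatives:
  f_x = 3*x**2 - 2*x*y - 2*x - y**2 + 6*y - 5.
  f_y = -x**2 - 2*x*y + 6*x - 3*y**2 + 16*y - 21.
Scan x_0 ∈ {−4, ..., 4}. For each x_0, f_y(x_0, y) is a polynomial in y; find its integer roots y ∈ {−4, ..., 4}, then test f_x and f at those candidates.
  x = -4: f_y(-4, y) = -3*y**2 + 24*y - 61; no integer root y with |y| ≤ 4.
  x = -3: f_y(-3, y) = -3*y**2 + 22*y - 48; no integer root y with |y| ≤ 4.
  x = -2: f_y(-2, y) = -3*y**2 + 20*y - 37; no integer root y with |y| ≤ 4.
  x = -1: f_y(-1, y) = -3*y**2 + 18*y - 28; no integer root y with |y| ≤ 4.
  x = 0: f_y(0, y) = -3*y**2 + 16*y - 21; vanishes at y ∈ {3}. (0, 3): f_x = 4 ≠ 0.
  x = 1: f_y(1, y) = -3*y**2 + 14*y - 16; vanishes at y ∈ {2}. (1, 2): f_x = 0, f = 0 — SINGULAR.
  x = 2: f_y(2, y) = -3*y**2 + 12*y - 13; no integer root y with |y| ≤ 4.
  x = 3: f_y(3, y) = -3*y**2 + 10*y - 12; no integer root y with |y| ≤ 4.
  x = 4: f_y(4, y) = -3*y**2 + 8*y - 13; no integer root y with |y| ≤ 4.
Only singular point on the grid: (1, 2).
Classify: substitute x = 1 + u, y = 2 + v and expand: f = u**3 - u**2*v - u*v**2 - v**3 + v**2.
No constant or linear terms (consistent with a singular point). Quadratic part: v**2. Cubic part: u**3 - u**2*v - u*v**2 - v**3.
The quadratic part v**2 is a perfect square, so there is a single (double) tangent line v = 0, i.e. y = 2. Restricting the cubic part to that line (v = 0) leaves u**3 ≠ 0, so f is not divisible by v and the branch is v² ≈ -u**3 to lowest order — this is a cusp.
Classification: cusp.


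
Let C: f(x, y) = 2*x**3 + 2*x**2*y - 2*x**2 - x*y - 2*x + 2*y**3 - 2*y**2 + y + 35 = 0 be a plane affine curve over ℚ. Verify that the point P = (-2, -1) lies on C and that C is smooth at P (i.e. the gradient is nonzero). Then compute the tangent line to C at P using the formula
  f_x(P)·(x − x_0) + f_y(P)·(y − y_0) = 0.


Tangent line at P: 39*x + 21*y + 99 = 0.

Step 1: f(-2, -1) = 0, so P lies on C.
Step 2: partial derivatives
  f_x(x, y) = 6*x**2 + 4*x*y - 4*x - y - 2, f_y(x, y) = 2*x**2 - x + 6*y**2 - 4*y + 1.
  f_x(P) = 39, f_y(P) = 21 (gradient nonzero, so P is smooth).
Step 3: tangent line at P: 39·(x − -2) + 21·(y − -1) = 0.
Expanding: 39*x + 21*y + 99 = 0.


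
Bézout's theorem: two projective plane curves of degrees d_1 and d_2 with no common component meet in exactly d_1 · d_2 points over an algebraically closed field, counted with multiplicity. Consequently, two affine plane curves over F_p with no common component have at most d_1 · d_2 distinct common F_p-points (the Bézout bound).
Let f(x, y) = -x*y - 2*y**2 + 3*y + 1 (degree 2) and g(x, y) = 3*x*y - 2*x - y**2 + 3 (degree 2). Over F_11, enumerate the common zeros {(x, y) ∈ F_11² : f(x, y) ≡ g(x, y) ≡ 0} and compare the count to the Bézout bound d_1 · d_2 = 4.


Common zeros: {(9, 4)}; count = 1; Bézout bound = 4.

deg(f) = 2, deg(g) = 2, so Bézout bound = 4.
Scan x ∈ F_11. For each x, list the y ∈ F_11 with f(x, y) ≡ 0 and those with g(x, y) ≡ 0 (mod 11); the common zeros in that column are the intersection.
  x = 0: f ≡ 0 at y ∈ ∅; g ≡ 0 at y ∈ {5, 6}; common: ∅.
  x = 1: f ≡ 0 at y ∈ {3, 9}; g ≡ 0 at y ∈ ∅; common: ∅.
  x = 2: f ≡ 0 at y ∈ {1, 5}; g ≡ 0 at y ∈ ∅; common: ∅.
  x = 3: f ≡ 0 at y ∈ ∅; g ≡ 0 at y ∈ {2, 7}; common: ∅.
  x = 4: f ≡ 0 at y ∈ {6, 10}; g ≡ 0 at y ∈ {3, 9}; common: ∅.
  x = 5: f ≡ 0 at y ∈ {2, 8}; g ≡ 0 at y ∈ ∅; common: ∅.
  x = 6: f ≡ 0 at y ∈ ∅; g ≡ 0 at y ∈ ∅; common: ∅.
  x = 7: f ≡ 0 at y ∈ ∅; g ≡ 0 at y ∈ {0, 10}; common: ∅.
  x = 8: f ≡ 0 at y ∈ {7}; g ≡ 0 at y ∈ ∅; common: ∅.
  x = 9: f ≡ 0 at y ∈ {4}; g ≡ 0 at y ∈ {1, 4}; common: {4}.
  x = 10: f ≡ 0 at y ∈ ∅; g ≡ 0 at y ∈ ∅; common: ∅.
Collecting: common zeros = {(9, 4)}, so the count is 1.
Comparison with the Bézout bound: 1 ≤ 4 = deg(f)·deg(g), as expected for curves with no common component (the affine F_11-count falls short of the bound because intersections may lie at infinity, over extension fields, or carry multiplicity).


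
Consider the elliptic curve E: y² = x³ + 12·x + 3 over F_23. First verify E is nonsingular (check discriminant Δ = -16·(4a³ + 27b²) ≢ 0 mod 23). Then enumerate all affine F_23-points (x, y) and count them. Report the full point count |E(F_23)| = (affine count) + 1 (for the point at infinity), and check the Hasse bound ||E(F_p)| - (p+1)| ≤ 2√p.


Affine points = {(0, 7), (0, 16), (1, 4), (1, 19), (2, 9), (2, 14), (4, 0), (5, 2), (5, 21), (7, 4), (7, 19), (8, 6), (8, 17), (9, 9), (9, 14), (12, 9), (12, 14), (15, 4), (15, 19), (16, 6), (16, 17), (18, 5), (18, 18), (19, 11), (19, 12), (20, 3), (20, 20), (22, 6), (22, 17)}; affine count = 29; |E(F_23)| = 30.

Discriminant check: Δ ∝ 4a³ + 27b² = 4·12³ + 27·3² = 4·1728 + 27·9 ≡ 2 (mod 23). Nonzero ⇒ E is nonsingular.
For each x ∈ F_23, compute rhs = x³ + 12·x + 3 mod 23, then count y ∈ F_23 with y² ≡ rhs.
  x = 0: rhs = 3, matching y values: 7, 16 (2 points).
  x = 1: rhs = 16, matching y values: 4, 19 (2 points).
  x = 2: rhs = 12, matching y values: 9, 14 (2 points).
  x = 3: rhs = 20, matching y values: none (0 points).
  x = 4: rhs = 0, matching y values: 0 (1 points).
  x = 5: rhs = 4, matching y values: 2, 21 (2 points).
  x = 6: rhs = 15, matching y values: none (0 points).
  x = 7: rhs = 16, matching y values: 4, 19 (2 points).
  x = 8: rhs = 13, matching y values: 6, 17 (2 points).
  x = 9: rhs = 12, matching y values: 9, 14 (2 points).
  x = 10: rhs = 19, matching y values: none (0 points).
  x = 11: rhs = 17, matching y values: none (0 points).
  x = 12: rhs = 12, matching y values: 9, 14 (2 points).
  x = 13: rhs = 10, matching y values: none (0 points).
  x = 14: rhs = 17, matching y values: none (0 points).
  x = 15: rhs = 16, matching y values: 4, 19 (2 points).
  x = 16: rhs = 13, matching y values: 6, 17 (2 points).
  x = 17: rhs = 14, matching y values: none (0 points).
  x = 18: rhs = 2, matching y values: 5, 18 (2 points).
  x = 19: rhs = 6, matching y values: 11, 12 (2 points).
  x = 20: rhs = 9, matching y values: 3, 20 (2 points).
  x = 21: rhs = 17, matching y values: none (0 points).
  x = 22: rhs = 13, matching y values: 6, 17 (2 points).
Total affine count: 29.
Full point count |E(F_23)| = 29 + 1 = 30.
Hasse bound: |30 − (23+1)| = |6| = 6 ≤ 2√23 ≈ 9.5917 ✓.


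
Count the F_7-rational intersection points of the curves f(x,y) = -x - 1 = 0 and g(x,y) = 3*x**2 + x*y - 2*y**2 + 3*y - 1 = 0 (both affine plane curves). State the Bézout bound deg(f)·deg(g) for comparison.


Common zeros: ∅; count = 0; Bézout bound = 2.

deg(f) = 1, deg(g) = 2, so Bézout bound = 2.
Scan x ∈ F_7. For each x, list the y ∈ F_7 with f(x, y) ≡ 0 and those with g(x, y) ≡ 0 (mod 7); the common zeros in that column are the intersection.
  x = 0: f ≡ 0 at y ∈ ∅; g ≡ 0 at y ∈ {1, 4}; common: ∅.
  x = 1: f ≡ 0 at y ∈ ∅; g ≡ 0 at y ∈ {4, 5}; common: ∅.
  x = 2: f ≡ 0 at y ∈ ∅; g ≡ 0 at y ∈ {1, 5}; common: ∅.
  x = 3: f ≡ 0 at y ∈ ∅; g ≡ 0 at y ∈ ∅; common: ∅.
  x = 4: f ≡ 0 at y ∈ ∅; g ≡ 0 at y ∈ ∅; common: ∅.
  x = 5: f ≡ 0 at y ∈ ∅; g ≡ 0 at y ∈ ∅; common: ∅.
  x = 6: f ≡ 0 at y ∈ {0, 1, 2, 3, 4, 5, 6}; g ≡ 0 at y ∈ ∅; common: ∅.
Collecting: common zeros = ∅, so the count is 0.
Comparison with the Bézout bound: 0 ≤ 2 = deg(f)·deg(g), as expected for curves with no common component (the affine F_7-count falls short of the bound because intersections may lie at infinity, over extension fields, or carry multiplicity).


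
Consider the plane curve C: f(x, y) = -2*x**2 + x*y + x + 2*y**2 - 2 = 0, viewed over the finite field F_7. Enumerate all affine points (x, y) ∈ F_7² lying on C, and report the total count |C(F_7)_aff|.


Affine F_7-points: {(0, 1), (0, 6), (1, 1), (1, 2), (4, 2), (4, 3), (5, 3), (5, 5)}; count = 8.

For each of the 49 pairs (x, y) ∈ F_7², evaluate f(x, y) mod 7. Record the zeros.
  x = 0: [0↦5, 1↦0, 2↦6, 3↦2, 4↦2, 5↦6, 6↦0]  zeros at y ∈ {1, 6}
  x = 1: [0↦4, 1↦0, 2↦0, 3↦4, 4↦5, 5↦3, 6↦5]  zeros at y ∈ {1, 2}
  x = 2: [0↦6, 1↦3, 2↦4, 3↦2, 4↦4, 5↦3, 6↦6]  zeros at y ∈ ∅
  x = 3: [0↦4, 1↦2, 2↦4, 3↦3, 4↦6, 5↦6, 6↦3]  zeros at y ∈ ∅
  x = 4: [0↦5, 1↦4, 2↦0, 3↦0, 4↦4, 5↦5, 6↦3]  zeros at y ∈ {2, 3}
  x = 5: [0↦2, 1↦2, 2↦6, 3↦0, 4↦5, 5↦0, 6↦6]  zeros at y ∈ {3, 5}
  x = 6: [0↦2, 1↦3, 2↦1, 3↦3, 4↦2, 5↦5, 6↦5]  zeros at y ∈ ∅
Collecting zeros: affine points = {(0, 1), (0, 6), (1, 1), (1, 2), (4, 2), (4, 3), (5, 3), (5, 5)}.
Total count |C(F_7)_aff| = 8.
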